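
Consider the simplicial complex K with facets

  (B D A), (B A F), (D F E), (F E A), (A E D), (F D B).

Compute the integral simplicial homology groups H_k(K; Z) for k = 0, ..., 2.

H_0 = Z,  H_1 = 0,  H_2 = Z.

Fix the vertex order A < B < D < E < F and write every simplex with vertices in increasing order. Then dim K = 2 and the simplices of K are:

  0-simplices (5): A, B, D, E, F
  1-simplices (9): AB, AD, AE, AF, BD, BF, DE, DF, EF
  2-simplices (6): ABD, ABF, ADE, AEF, BDF, DEF

giving chain groups C_0 ≅ Z^5, C_1 ≅ Z^9, C_2 ≅ Z^6.

The boundary map ∂_1: C_1 → C_0 maps an edge to its endpoints' difference, ∂[p,q] = q − p. For instance
  ∂BF = F − B.
This gives a 5×9 integer matrix of rank 4; reducing to Smith normal form yields diagonal entries (1,1,1,1).

The boundary map ∂_2: C_2 → C_1 acts by ∂[p,q,r] = [q,r] − [p,r] + [p,q]. For instance
  ∂BDF = DF − BF + BD,
  ∂DEF = EF − DF + DE.
The resulting 9×6 matrix has rank 5, and its Smith normal form has invariant factors (1,1,1,1,1).

Computing H_k = (kernel of ∂_k) / (image of ∂_{k+1}):

  H_0: rank C_0 − rank ∂_1 = 5 − 4 = 1, and the invariant factors of ∂_1 are all 1, so H_0 = Z.
  H_1: rank ker ∂_1 − rank ∂_2 = (9 − 4) − 5 = 0, and the invariant factors of ∂_2 are all 1, so H_1 = 0.
  H_2: rank ker ∂_2 − rank ∂_3 = (6 − 5) − 0 = 1, and there is no ∂_3, so H_2 = Z.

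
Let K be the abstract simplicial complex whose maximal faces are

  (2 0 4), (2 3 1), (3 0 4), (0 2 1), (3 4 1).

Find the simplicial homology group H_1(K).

K has 5 vertices, 10 edges, 5 triangles.
rank ∂_1 = 4, rank ∂_2 = 5 ⇒ b_1 = 10 − 4 − 5 = 1; all invariant factors of ∂_2 are 1 so no torsion. So H_1 ≅ Z.

H_1 = Z.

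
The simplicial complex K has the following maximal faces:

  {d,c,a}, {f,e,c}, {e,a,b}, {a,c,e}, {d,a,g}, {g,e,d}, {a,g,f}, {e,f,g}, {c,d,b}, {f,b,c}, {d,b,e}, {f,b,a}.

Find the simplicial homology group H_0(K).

H_0 = Z.

Take the total order a < b < c < d < e < f < g on the vertex set. Then K (dimension 2) consists of the simplices:

  0-simplices (7): a, b, c, d, e, f, g
  1-simplices (18): ab, ac, ad, ae, af, ag, bc, bd, be, bf, cd, ce, cf, de, dg, ef, eg, fg
  2-simplices (12): abe, abf, acd, ace, adg, afg, bcd, bcf, bde, cef, deg, efg

so the chain groups are C_0 ≅ Z^7, C_1 ≅ Z^18, C_2 ≅ Z^12.

Boundary ∂_1: C_1 → C_0 is given by ∂[p,q] = [q] − [p]. For instance
  ∂de = e − d.
This gives a 7×18 integer matrix of rank 6; reducing to Smith normal form yields diagonal entries (1,1,1,1,1,1).

Boundary ∂_2: C_2 → C_1 acts by ∂[p,q,r] = [q,r] − [p,r] + [p,q]. For instance
  ∂bcf = cf − bf + bc,
  ∂bde = de − be + bd.
The 18×12 boundary matrix has rank 12 and Smith normal form diag(1,1,1,1,1,1,1,1,1,1,1,2).

Reading off H_k = ker ∂_k / im ∂_{k+1}:

  H_0: rank C_0 − rank ∂_1 = 7 − 6 = 1, and the invariant factors of ∂_1 are all 1, so H_0 ≅ Z.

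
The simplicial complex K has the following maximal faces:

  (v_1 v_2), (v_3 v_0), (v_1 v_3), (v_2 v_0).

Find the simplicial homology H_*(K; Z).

Order the vertices as v_0 < v_1 < v_2 < v_3. Listing each simplex with vertices in this order, K has dimension 1 with simplices:

  0-simplices (4): [v_0], [v_1], [v_2], [v_3]
  1-simplices (4): [v_0,v_2], [v_0,v_3], [v_1,v_2], [v_1,v_3]

so the chain groups are C_0 ≅ Z^4, C_1 ≅ Z^4.

The boundary map ∂_1: C_1 → C_0 sends each edge [p,q] (with p < q) to q − p. For instance
  ∂[v_0,v_3] = [v_3] − [v_0].
This gives a 4×4 integer matrix of rank 3; reducing to Smith normal form yields diagonal entries (1,1,1).

Computing H_k = (kernel of ∂_k) / (image of ∂_{k+1}):

  H_0: rank C_0 − rank ∂_1 = 4 − 3 = 1, and the invariant factors of ∂_1 are all 1, so H_0 ≅ Z.
  H_1: rank ker ∂_1 − rank ∂_2 = (4 − 3) − 0 = 1, and there is no ∂_2, so H_1 ≅ Z.

(K is a triangulation of the circle S^1.)

H_0 = Z,  H_1 = Z.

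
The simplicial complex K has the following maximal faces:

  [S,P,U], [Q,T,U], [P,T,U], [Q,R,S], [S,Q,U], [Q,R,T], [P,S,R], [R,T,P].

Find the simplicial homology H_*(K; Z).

Take the total order P < Q < R < S < T < U on the vertex set. Then K (dimension 2) consists of the simplices:

  0-simplices (6): P, Q, R, S, T, U
  1-simplices (12): PR, PS, PT, PU, QR, QS, QT, QU, RS, RT, SU, TU
  2-simplices (8): PRS, PRT, PSU, PTU, QRS, QRT, QSU, QTU

so the chain groups are C_0 ≅ Z^6, C_1 ≅ Z^12, C_2 ≅ Z^8.

The boundary map ∂_1: C_1 → C_0 sends each edge [p,q] (with p < q) to q − p.
The resulting 6×12 matrix has rank 5, and its Smith normal form has invariant factors (1,1,1,1,1).

The boundary map ∂_2: C_2 → C_1 maps a triangle to the signed sum of its edges. For instance
  ∂QRS = RS − QS + QR,
  ∂QSU = SU − QU + QS.
This gives a 12×8 integer matrix of rank 7; reducing to Smith normal form yields diagonal entries (1,1,1,1,1,1,1).

Reading off H_k = ker ∂_k / im ∂_{k+1}:

  H_0: rank C_0 − rank ∂_1 = 6 − 5 = 1, and the invariant factors of ∂_1 are all 1, so H_0 ≅ Z.
  H_1: rank ker ∂_1 − rank ∂_2 = (12 − 5) − 7 = 0, and the invariant factors of ∂_2 are all 1, so H_1 ≅ 0.
  H_2: rank ker ∂_2 − rank ∂_3 = (8 − 7) − 0 = 1, and there is no ∂_3, so H_2 ≅ Z.

As a check, the Euler characteristic is 6 − 12 + 8 = 2, which agrees with 1 − 0 + 1 = 2.

H_0 = Z,  H_1 = 0,  H_2 = Z.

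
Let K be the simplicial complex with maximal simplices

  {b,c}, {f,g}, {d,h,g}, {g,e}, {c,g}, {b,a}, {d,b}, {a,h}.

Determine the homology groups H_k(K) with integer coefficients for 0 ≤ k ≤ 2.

H_0 = Z,  H_1 = Z^2,  H_2 = 0.

Take the total order a < b < c < d < e < f < g < h on the vertex set. Then K (dimension 2) consists of the simplices:

  0-simplices (8): a, b, c, d, e, f, g, h
  1-simplices (10): ab, ah, bc, bd, cg, dg, dh, eg, fg, gh
  2-simplices (1): dgh

Hence C_0 ≅ Z^8, C_1 ≅ Z^10, C_2 ≅ Z^1.

Boundary ∂_1: C_1 → C_0 is given by ∂[p,q] = [q] − [p].
As a 8×10 matrix over Z this has rank 7, with invariant factors (1,1,1,1,1,1,1).

The boundary map ∂_2: C_2 → C_1 acts by ∂[p,q,r] = [q,r] − [p,r] + [p,q]. For instance
  ∂dgh = gh − dh + dg.
The resulting 10×1 matrix has rank 1, and its Smith normal form has invariant factors (1).

Now H_k = ker ∂_k / im ∂_{k+1}, so:

  H_0: rank C_0 − rank ∂_1 = 8 − 7 = 1, and the invariant factors of ∂_1 are all 1, so H_0 ≅ Z.
  H_1: rank ker ∂_1 − rank ∂_2 = (10 − 7) − 1 = 2, and the invariant factors of ∂_2 are all 1, so H_1 ≅ Z^2.
  H_2: rank ker ∂_2 − rank ∂_3 = (1 − 1) − 0 = 0, and there is no ∂_3, so H_2 ≅ 0.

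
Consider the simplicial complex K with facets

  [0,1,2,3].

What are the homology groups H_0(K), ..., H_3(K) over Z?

We work with the vertex ordering 0 < 1 < 2 < 3. The simplices of K, each written with vertices in increasing order, are:

  0-simplices (4): [0], [1], [2], [3]
  1-simplices (6): [0,1], [0,2], [0,3], [1,2], [1,3], [2,3]
  2-simplices (4): [0,1,2], [0,1,3], [0,2,3], [1,2,3]
  3-simplices (1): [0,1,2,3]

Hence C_0 ≅ Z^4, C_1 ≅ Z^6, C_2 ≅ Z^4, C_3 ≅ Z^1.

∂_1: C_1 → C_0 maps an edge to its endpoints' difference, ∂[p,q] = q − p. For instance
  ∂[1,3] = [3] − [1].
This gives a 4×6 integer matrix of rank 3; reducing to Smith normal form yields diagonal entries (1,1,1).

The boundary map ∂_2: C_2 → C_1 acts by ∂[p,q,r] = [q,r] − [p,r] + [p,q]. For instance
  ∂[0,1,3] = [1,3] − [0,3] + [0,1],
  ∂[0,1,2] = [1,2] − [0,2] + [0,1].
As a 6×4 matrix over Z this has rank 3, with invariant factors (1,1,1).

The boundary map ∂_3: C_3 → C_2 sends each 3-simplex σ to the alternating sum Σ_i (−1)^i (σ with its i-th vertex removed). For instance
  ∂[0,1,2,3] = [1,2,3] − [0,2,3] + [0,1,3] − [0,1,2].
This gives a 4×1 integer matrix of rank 1; reducing to Smith normal form yields diagonal entries (1).

From H_k ≅ ker(∂_k) / im(∂_{k+1}) we obtain:

  H_0: rank C_0 − rank ∂_1 = 4 − 3 = 1, and the invariant factors of ∂_1 are all 1, so H_0 ≅ Z.
  H_1: rank ker ∂_1 − rank ∂_2 = (6 − 3) − 3 = 0, and the invariant factors of ∂_2 are all 1, so H_1 ≅ 0.
  H_2: rank ker ∂_2 − rank ∂_3 = (4 − 3) − 1 = 0, and the invariant factors of ∂_3 are all 1, so H_2 ≅ 0.
  H_3: rank ker ∂_3 − rank ∂_4 = (1 − 1) − 0 = 0, and there is no ∂_4, so H_3 ≅ 0.

As a check, the Euler characteristic is 4 − 6 + 4 − 1 = 1, which agrees with 1 − 0 + 0 − 0 = 1.

H_0 = Z,  H_1 = 0,  H_2 = 0,  H_3 = 0.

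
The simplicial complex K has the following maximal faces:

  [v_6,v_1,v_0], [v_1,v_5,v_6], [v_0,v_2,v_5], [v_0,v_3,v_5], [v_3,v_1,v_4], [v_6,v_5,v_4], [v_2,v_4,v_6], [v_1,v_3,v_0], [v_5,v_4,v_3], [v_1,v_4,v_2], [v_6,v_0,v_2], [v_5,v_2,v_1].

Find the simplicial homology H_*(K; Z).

K has 7 vertices, 18 edges, 12 triangles.
rank ∂_0 = 0, rank ∂_1 = 6 ⇒ b_0 = 7 − 0 − 6 = 1; all invariant factors of ∂_1 are 1 so no torsion. So H_0 ≅ Z.
rank ∂_1 = 6, rank ∂_2 = 12 ⇒ b_1 = 18 − 6 − 12 = 0; ∂_2 has invariant factor(s) [2] giving torsion. So H_1 ≅ Z/2Z.
rank ∂_2 = 12, rank ∂_3 = 0 ⇒ b_2 = 12 − 12 − 0 = 0. So H_2 ≅ 0.

H_0 = Z,  H_1 = Z/2Z,  H_2 = 0.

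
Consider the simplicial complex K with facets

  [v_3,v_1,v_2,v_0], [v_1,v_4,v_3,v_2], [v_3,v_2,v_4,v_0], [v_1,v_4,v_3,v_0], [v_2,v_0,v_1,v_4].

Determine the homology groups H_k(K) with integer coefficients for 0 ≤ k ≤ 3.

H_0 ≅ Z,  H_1 = 0,  H_2 = 0,  H_3 ≅ Z.

Take the total order v_0 < v_1 < v_2 < v_3 < v_4 on the vertex set. Then K (dimension 3) consists of the simplices:

  0-simplices (5): [v_0], [v_1], [v_2], [v_3], [v_4]
  1-simplices (10): [v_0,v_1], [v_0,v_2], [v_0,v_3], [v_0,v_4], [v_1,v_2], [v_1,v_3], [v_1,v_4], [v_2,v_3], [v_2,v_4], [v_3,v_4]
  2-simplices (10): [v_0,v_1,v_2], [v_0,v_1,v_3], [v_0,v_1,v_4], [v_0,v_2,v_3], [v_0,v_2,v_4], [v_0,v_3,v_4], [v_1,v_2,v_3], [v_1,v_2,v_4], [v_1,v_3,v_4], [v_2,v_3,v_4]
  3-simplices (5): [v_0,v_1,v_2,v_3], [v_0,v_1,v_2,v_4], [v_0,v_1,v_3,v_4], [v_0,v_2,v_3,v_4], [v_1,v_2,v_3,v_4]

so the chain groups are C_0 ≅ Z^5, C_1 ≅ Z^10, C_2 ≅ Z^10, C_3 ≅ Z^5.

The boundary map ∂_1: C_1 → C_0 maps an edge to its endpoints' difference, ∂[p,q] = q − p.
The resulting 5×10 matrix has rank 4, and its Smith normal form has invariant factors (1,1,1,1).

The boundary map ∂_2: C_2 → C_1 acts by ∂[p,q,r] = [q,r] − [p,r] + [p,q]. For instance
  ∂[v_1,v_2,v_4] = [v_2,v_4] − [v_1,v_4] + [v_1,v_2],
  ∂[v_0,v_1,v_4] = [v_1,v_4] − [v_0,v_4] + [v_0,v_1].
As a 10×10 matrix over Z this has rank 6, with invariant factors (1,1,1,1,1,1).

Boundary ∂_3: C_3 → C_2 sends each 3-simplex σ to the alternating sum Σ_i (−1)^i (σ with its i-th vertex removed). For instance
  ∂[v_0,v_1,v_2,v_4] = [v_1,v_2,v_4] − [v_0,v_2,v_4] + [v_0,v_1,v_4] − [v_0,v_1,v_2],
  ∂[v_0,v_2,v_3,v_4] = [v_2,v_3,v_4] − [v_0,v_3,v_4] + [v_0,v_2,v_4] − [v_0,v_2,v_3].
As a 10×5 matrix over Z this has rank 4, with invariant factors (1,1,1,1).

Reading off H_k = ker ∂_k / im ∂_{k+1}:

  H_0: rank C_0 − rank ∂_1 = 5 − 4 = 1, and the invariant factors of ∂_1 are all 1, so H_0 ≅ Z.
  H_1: rank ker ∂_1 − rank ∂_2 = (10 − 4) − 6 = 0, and the invariant factors of ∂_2 are all 1, so H_1 ≅ 0.
  H_2: rank ker ∂_2 − rank ∂_3 = (10 − 6) − 4 = 0, and the invariant factors of ∂_3 are all 1, so H_2 ≅ 0.
  H_3: rank ker ∂_3 − rank ∂_4 = (5 − 4) − 0 = 1, and there is no ∂_4, so H_3 ≅ Z.

As a check, the Euler characteristic is 5 − 10 + 10 − 5 = 0, which agrees with 1 − 0 + 0 − 1 = 0.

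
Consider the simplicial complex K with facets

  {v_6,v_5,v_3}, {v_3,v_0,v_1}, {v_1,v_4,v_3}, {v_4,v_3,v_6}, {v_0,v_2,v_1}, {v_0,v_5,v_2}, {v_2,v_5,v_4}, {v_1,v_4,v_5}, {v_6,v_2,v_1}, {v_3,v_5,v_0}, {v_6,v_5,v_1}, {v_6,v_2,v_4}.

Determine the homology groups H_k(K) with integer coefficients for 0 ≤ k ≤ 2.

Order the vertices as v_0 < v_1 < v_2 < v_3 < v_4 < v_5 < v_6. Listing each simplex with vertices in this order, K has dimension 2 with simplices:

  0-simplices (7): [v_0], [v_1], [v_2], [v_3], [v_4], [v_5], [v_6]
  1-simplices (18): (18 of them)
  2-simplices (12): (12 of them)

Hence C_0 ≅ Z^7, C_1 ≅ Z^18, C_2 ≅ Z^12.

∂_1: C_1 → C_0 sends each edge [p,q] (with p < q) to q − p. For instance
  ∂[v_4,v_6] = [v_6] − [v_4].
The resulting 7×18 matrix has rank 6, and its Smith normal form has invariant factors (1,1,1,1,1,1).

∂_2: C_2 → C_1 maps a triangle to the signed sum of its edges. For instance
  ∂[v_1,v_5,v_6] = [v_5,v_6] − [v_1,v_6] + [v_1,v_5],
  ∂[v_2,v_4,v_5] = [v_4,v_5] − [v_2,v_5] + [v_2,v_4].
The 18×12 boundary matrix has rank 12 and Smith normal form diag(1,1,1,1,1,1,1,1,1,1,1,2).

From H_k ≅ ker(∂_k) / im(∂_{k+1}) we obtain:

  H_0: rank C_0 − rank ∂_1 = 7 − 6 = 1, and the invariant factors of ∂_1 are all 1, so H_0 = Z.
  H_1: rank ker ∂_1 − rank ∂_2 = (18 − 6) − 12 = 0, and ∂_2 has invariant factor 2 > 1, so H_1 = Z/2.
  H_2: rank ker ∂_2 − rank ∂_3 = (12 − 12) − 0 = 0, and there is no ∂_3, so H_2 = 0.

H_0 ≅ Z,  H_1 ≅ Z/2,  H_2 = 0.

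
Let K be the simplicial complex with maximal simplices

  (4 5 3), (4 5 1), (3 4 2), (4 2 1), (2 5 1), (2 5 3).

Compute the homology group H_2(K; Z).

K has 5 vertices, 9 edges, 6 triangles.
rank ∂_2 = 5, rank ∂_3 = 0 ⇒ b_2 = 6 − 5 − 0 = 1. So H_2 = Z.

H_2 ≅ Z.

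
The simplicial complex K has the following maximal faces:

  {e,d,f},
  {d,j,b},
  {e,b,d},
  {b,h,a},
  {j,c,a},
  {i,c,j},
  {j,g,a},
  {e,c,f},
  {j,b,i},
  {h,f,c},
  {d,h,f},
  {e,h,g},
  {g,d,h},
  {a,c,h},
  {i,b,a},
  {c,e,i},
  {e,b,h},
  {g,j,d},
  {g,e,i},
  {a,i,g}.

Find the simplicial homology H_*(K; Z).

Fix the vertex order a < b < c < d < e < f < g < h < i < j and write every simplex with vertices in increasing order. Then dim K = 2 and the simplices of K are:

  0-simplices (10): a, b, c, d, e, f, g, h, i, j
  1-simplices (30): ab, ac, ag, ah, ai, aj, bd, be, bh, bi, bj, ce, cf, ch, ci, cj, de, df, dg, dh, dj, ef, eg, eh, ei, fh, gh, gi, gj, ij
  2-simplices (20): abh, abi, ach, acj, agi, agj, bde, bdj, beh, bij, cef, cei, cfh, cij, def, dfh, dgh, dgj, egh, egi

Hence C_0 ≅ Z^10, C_1 ≅ Z^30, C_2 ≅ Z^20.

The boundary map ∂_1: C_1 → C_0 sends each edge [p,q] (with p < q) to q − p.
The resulting 10×30 matrix has rank 9, and its Smith normal form has invariant factors (1,1,1,1,1,1,1,1,1).

Boundary ∂_2: C_2 → C_1 maps a triangle to the signed sum of its edges. For instance
  ∂abh = bh − ah + ab,
  ∂acj = cj − aj + ac.
This gives a 30×20 integer matrix of rank 20; reducing to Smith normal form yields diagonal entries (1,1,1,1,1,1,1,1,1,1,1,1,1,1,1,1,1,1,1,2).

From H_k ≅ ker(∂_k) / im(∂_{k+1}) we obtain:

  H_0: rank C_0 − rank ∂_1 = 10 − 9 = 1, and the invariant factors of ∂_1 are all 1, so H_0 ≅ Z.
  H_1: rank ker ∂_1 − rank ∂_2 = (30 − 9) − 20 = 1, and ∂_2 has invariant factor 2 > 1, so H_1 ≅ Z ⊕ Z_2.
  H_2: rank ker ∂_2 − rank ∂_3 = (20 − 20) − 0 = 0, and there is no ∂_3, so H_2 ≅ 0.

H_0 = Z,  H_1 = Z ⊕ Z_2,  H_2 = 0.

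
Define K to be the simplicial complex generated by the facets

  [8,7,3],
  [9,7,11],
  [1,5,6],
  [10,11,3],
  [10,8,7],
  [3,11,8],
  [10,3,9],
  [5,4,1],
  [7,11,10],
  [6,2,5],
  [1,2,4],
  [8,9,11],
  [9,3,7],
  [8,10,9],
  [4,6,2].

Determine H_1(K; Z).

We work with the vertex ordering 1 < 2 < 3 < 4 < 5 < 6 < 7 < 8 < 9 < 10 < 11. The simplices of K, each written with vertices in increasing order, are:

  0-simplices (11): [1], [2], [3], [4], [5], [6], [7], [8], [9], [10], [11]
  1-simplices (25): (25 of them)
  2-simplices (15): [1,2,4], [1,4,5], [1,5,6], [2,4,6], [2,5,6], [3,7,8], [3,7,9], [3,8,11], [3,9,10], [3,10,11], [7,8,10], [7,9,11], [7,10,11], [8,9,10], [8,9,11]

Hence C_0 ≅ Z^11, C_1 ≅ Z^25, C_2 ≅ Z^15.

Boundary ∂_1: C_1 → C_0 sends each edge [p,q] (with p < q) to q − p.
As a 11×25 matrix over Z this has rank 9, with invariant factors (1,1,1,1,1,1,1,1,1).

∂_2: C_2 → C_1 maps a triangle to the signed sum of its edges. For instance
  ∂[7,10,11] = [10,11] − [7,11] + [7,10],
  ∂[1,2,4] = [2,4] − [1,4] + [1,2].
The 25×15 boundary matrix has rank 15 and Smith normal form diag(1,1,1,1,1,1,1,1,1,1,1,1,1,1,2).

Computing H_k = (kernel of ∂_k) / (image of ∂_{k+1}):

  H_1: rank ker ∂_1 − rank ∂_2 = (25 − 9) − 15 = 1, and ∂_2 has invariant factor 2 > 1, so H_1 = Z × Z/2.

H_1 = Z × Z/2.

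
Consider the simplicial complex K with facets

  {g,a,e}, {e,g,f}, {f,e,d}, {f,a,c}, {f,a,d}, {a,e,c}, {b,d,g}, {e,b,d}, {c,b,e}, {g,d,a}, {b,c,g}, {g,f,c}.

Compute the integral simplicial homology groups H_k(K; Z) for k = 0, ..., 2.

Order the vertices as a < b < c < d < e < f < g. Listing each simplex with vertices in this order, K has dimension 2 with simplices:

  0-simplices (7): a, b, c, d, e, f, g
  1-simplices (18): ac, ad, ae, af, ag, bc, bd, be, bg, ce, cf, cg, de, df, dg, ef, eg, fg
  2-simplices (12): ace, acf, adf, adg, aeg, bce, bcg, bde, bdg, cfg, def, efg

giving chain groups C_0 ≅ Z^7, C_1 ≅ Z^18, C_2 ≅ Z^12.

The boundary map ∂_1: C_1 → C_0 maps an edge to its endpoints' difference, ∂[p,q] = q − p.
The 7×18 boundary matrix has rank 6 and Smith normal form diag(1,1,1,1,1,1).

Boundary ∂_2: C_2 → C_1 acts by ∂[p,q,r] = [q,r] − [p,r] + [p,q]. For instance
  ∂aeg = eg − ag + ae,
  ∂adg = dg − ag + ad.
The 18×12 boundary matrix has rank 12 and Smith normal form diag(1,1,1,1,1,1,1,1,1,1,1,2).

From H_k ≅ ker(∂_k) / im(∂_{k+1}) we obtain:

  H_0: rank C_0 − rank ∂_1 = 7 − 6 = 1, and the invariant factors of ∂_1 are all 1, so H_0 = Z.
  H_1: rank ker ∂_1 − rank ∂_2 = (18 − 6) − 12 = 0, and ∂_2 has invariant factor 2 > 1, so H_1 = Z/2Z.
  H_2: rank ker ∂_2 − rank ∂_3 = (12 − 12) − 0 = 0, and there is no ∂_3, so H_2 = 0.

As a check, the Euler characteristic is 7 − 18 + 12 = 1, which agrees with 1 − 0 + 0 = 1.

H_0 ≅ Z,  H_1 ≅ Z/2Z,  H_2 = 0.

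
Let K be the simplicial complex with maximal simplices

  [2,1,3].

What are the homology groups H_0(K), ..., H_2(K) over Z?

H_0 = Z,  H_1 = 0,  H_2 = 0.

We work with the vertex ordering 1 < 2 < 3. The simplices of K, each written with vertices in increasing order, are:

  0-simplices (3): [1], [2], [3]
  1-simplices (3): [1,2], [1,3], [2,3]
  2-simplices (1): [1,2,3]

Hence C_0 ≅ Z^3, C_1 ≅ Z^3, C_2 ≅ Z^1.

The boundary map ∂_1: C_1 → C_0 sends each edge [p,q] (with p < q) to q − p. For instance
  ∂[1,2] = [2] − [1].
The 3×3 boundary matrix has rank 2 and Smith normal form diag(1,1).

The boundary map ∂_2: C_2 → C_1 acts by ∂[p,q,r] = [q,r] − [p,r] + [p,q]. For instance
  ∂[1,2,3] = [2,3] − [1,3] + [1,2].
This gives a 3×1 integer matrix of rank 1; reducing to Smith normal form yields diagonal entries (1).

From H_k ≅ ker(∂_k) / im(∂_{k+1}) we obtain:

  H_0: rank C_0 − rank ∂_1 = 3 − 2 = 1, and the invariant factors of ∂_1 are all 1, so H_0 = Z.
  H_1: rank ker ∂_1 − rank ∂_2 = (3 − 2) − 1 = 0, and the invariant factors of ∂_2 are all 1, so H_1 = 0.
  H_2: rank ker ∂_2 − rank ∂_3 = (1 − 1) − 0 = 0, and there is no ∂_3, so H_2 = 0.

As a check, the Euler characteristic is 3 − 3 + 1 = 1, which agrees with 1 − 0 + 0 = 1.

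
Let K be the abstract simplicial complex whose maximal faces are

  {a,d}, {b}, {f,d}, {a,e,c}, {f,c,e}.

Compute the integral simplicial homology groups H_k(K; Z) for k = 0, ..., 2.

K has 6 vertices, 7 edges, 2 triangles.
rank ∂_0 = 0, rank ∂_1 = 4 ⇒ b_0 = 6 − 0 − 4 = 2; all invariant factors of ∂_1 are 1 so no torsion. So H_0 = Z^2.
rank ∂_1 = 4, rank ∂_2 = 2 ⇒ b_1 = 7 − 4 − 2 = 1; all invariant factors of ∂_2 are 1 so no torsion. So H_1 = Z.
rank ∂_2 = 2, rank ∂_3 = 0 ⇒ b_2 = 2 − 2 − 0 = 0. So H_2 = 0.

H_0 ≅ Z^2,  H_1 ≅ Z,  H_2 = 0.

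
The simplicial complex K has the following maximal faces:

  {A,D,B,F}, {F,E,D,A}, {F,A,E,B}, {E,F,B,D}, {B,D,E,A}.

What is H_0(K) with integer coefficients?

H_0 = Z.

K has 5 vertices, 10 edges, 10 triangles, 5 3-simplices.
rank ∂_0 = 0, rank ∂_1 = 4 ⇒ b_0 = 5 − 0 − 4 = 1; all invariant factors of ∂_1 are 1 so no torsion. So H_0 ≅ Z.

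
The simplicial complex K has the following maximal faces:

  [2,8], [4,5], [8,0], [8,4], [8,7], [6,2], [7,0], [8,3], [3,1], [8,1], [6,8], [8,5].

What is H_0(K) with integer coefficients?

Order the vertices as 0 < 1 < 2 < 3 < 4 < 5 < 6 < 7 < 8. Listing each simplex with vertices in this order, K has dimension 1 with simplices:

  0-simplices (9): [0], [1], [2], [3], [4], [5], [6], [7], [8]
  1-simplices (12): [0,7], [0,8], [1,3], [1,8], [2,6], [2,8], [3,8], [4,5], [4,8], [5,8], [6,8], [7,8]

Hence C_0 ≅ Z^9, C_1 ≅ Z^12.

Boundary ∂_1: C_1 → C_0 is given by ∂[p,q] = [q] − [p]. For instance
  ∂[0,8] = [8] − [0].
This gives a 9×12 integer matrix of rank 8; reducing to Smith normal form yields diagonal entries (1,1,1,1,1,1,1,1).

Reading off H_k = ker ∂_k / im ∂_{k+1}:

  H_0: rank C_0 − rank ∂_1 = 9 − 8 = 1, and the invariant factors of ∂_1 are all 1, so H_0 = Z.

(K is a triangulation of a wedge of 4 circles.)

H_0 = Z.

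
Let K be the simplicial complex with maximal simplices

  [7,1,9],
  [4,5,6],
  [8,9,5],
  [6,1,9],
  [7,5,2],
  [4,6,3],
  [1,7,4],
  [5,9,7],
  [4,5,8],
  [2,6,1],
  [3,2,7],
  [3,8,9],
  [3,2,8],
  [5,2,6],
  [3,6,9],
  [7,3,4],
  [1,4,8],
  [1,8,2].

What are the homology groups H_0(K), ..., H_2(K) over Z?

H_0 = Z,  H_1 = Z^2,  H_2 = Z.

K has 9 vertices, 27 edges, 18 triangles.
rank ∂_0 = 0, rank ∂_1 = 8 ⇒ b_0 = 9 − 0 − 8 = 1; all invariant factors of ∂_1 are 1 so no torsion. So H_0 = Z.
rank ∂_1 = 8, rank ∂_2 = 17 ⇒ b_1 = 27 − 8 − 17 = 2; all invariant factors of ∂_2 are 1 so no torsion. So H_1 = Z^2.
rank ∂_2 = 17, rank ∂_3 = 0 ⇒ b_2 = 18 − 17 − 0 = 1. So H_2 = Z.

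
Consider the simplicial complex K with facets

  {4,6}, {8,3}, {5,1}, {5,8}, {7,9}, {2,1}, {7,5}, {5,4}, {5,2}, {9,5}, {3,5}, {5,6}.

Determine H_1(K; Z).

H_1 = Z^4.

Fix the vertex order 1 < 2 < 3 < 4 < 5 < 6 < 7 < 8 < 9 and write every simplex with vertices in increasing order. Then dim K = 1 and the simplices of K are:

  0-simplices (9): [1], [2], [3], [4], [5], [6], [7], [8], [9]
  1-simplices (12): [1,2], [1,5], [2,5], [3,5], [3,8], [4,5], [4,6], [5,6], [5,7], [5,8], [5,9], [7,9]

giving chain groups C_0 ≅ Z^9, C_1 ≅ Z^12.

Boundary ∂_1: C_1 → C_0 sends each edge [p,q] (with p < q) to q − p. For instance
  ∂[1,2] = [2] − [1].
The resulting 9×12 matrix has rank 8, and its Smith normal form has invariant factors (1,1,1,1,1,1,1,1).

Now H_k = ker ∂_k / im ∂_{k+1}, so:

  H_1: rank ker ∂_1 − rank ∂_2 = (12 − 8) − 0 = 4, and there is no ∂_2, so H_1 = Z^4.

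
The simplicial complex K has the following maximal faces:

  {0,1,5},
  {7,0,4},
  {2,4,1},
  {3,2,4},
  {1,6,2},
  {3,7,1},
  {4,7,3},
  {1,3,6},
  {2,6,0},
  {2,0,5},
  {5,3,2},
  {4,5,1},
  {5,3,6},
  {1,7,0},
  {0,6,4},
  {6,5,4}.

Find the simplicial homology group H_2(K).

H_2 = Z.

Fix the vertex order 0 < 1 < 2 < 3 < 4 < 5 < 6 < 7 and write every simplex with vertices in increasing order. Then dim K = 2 and the simplices of K are:

  0-simplices (8): [0], [1], [2], [3], [4], [5], [6], [7]
  1-simplices (24): (24 of them)
  2-simplices (16): [0,1,5], [0,1,7], [0,2,5], [0,2,6], [0,4,6], [0,4,7], [1,2,4], [1,2,6], [1,3,6], [1,3,7], [1,4,5], [2,3,4], [2,3,5], [3,4,7], [3,5,6], [4,5,6]

so the chain groups are C_0 ≅ Z^8, C_1 ≅ Z^24, C_2 ≅ Z^16.

Boundary ∂_1: C_1 → C_0 is given by ∂[p,q] = [q] − [p].
As a 8×24 matrix over Z this has rank 7, with invariant factors (1,1,1,1,1,1,1).

The boundary map ∂_2: C_2 → C_1 sends each 2-simplex [p,q,r] to [q,r] − [p,r] + [p,q]. For instance
  ∂[0,2,6] = [2,6] − [0,6] + [0,2],
  ∂[0,1,5] = [1,5] − [0,5] + [0,1].
As a 24×16 matrix over Z this has rank 15, with invariant factors (1,1,1,1,1,1,1,1,1,1,1,1,1,1,1).

Computing H_k = (kernel of ∂_k) / (image of ∂_{k+1}):

  H_2: rank ker ∂_2 − rank ∂_3 = (16 − 15) − 0 = 1, and there is no ∂_3, so H_2 ≅ Z.

(K is a triangulation of the torus T^2.)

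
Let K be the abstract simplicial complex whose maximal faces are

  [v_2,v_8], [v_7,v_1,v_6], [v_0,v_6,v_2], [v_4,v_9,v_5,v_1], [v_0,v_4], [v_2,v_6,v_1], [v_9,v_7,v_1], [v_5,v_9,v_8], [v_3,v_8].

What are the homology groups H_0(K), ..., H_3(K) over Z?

H_0 = Z,  H_1 = Z^2,  H_2 = 0,  H_3 = 0.

Order the vertices as v_0 < v_1 < v_2 < v_3 < v_4 < v_5 < v_6 < v_7 < v_8 < v_9. Listing each simplex with vertices in this order, K has dimension 3 with simplices:

  0-simplices (10): [v_0], [v_1], [v_2], [v_3], [v_4], [v_5], [v_6], [v_7], [v_8], [v_9]
  1-simplices (19): (19 of them)
  2-simplices (9): [v_0,v_2,v_6], [v_1,v_2,v_6], [v_1,v_4,v_5], [v_1,v_4,v_9], [v_1,v_5,v_9], [v_1,v_6,v_7], [v_1,v_7,v_9], [v_4,v_5,v_9], [v_5,v_8,v_9]
  3-simplices (1): [v_1,v_4,v_5,v_9]

giving chain groups C_0 ≅ Z^10, C_1 ≅ Z^19, C_2 ≅ Z^9, C_3 ≅ Z^1.

∂_1: C_1 → C_0 is given by ∂[p,q] = [q] − [p].
The 10×19 boundary matrix has rank 9 and Smith normal form diag(1,1,1,1,1,1,1,1,1).

The boundary map ∂_2: C_2 → C_1 acts by ∂[p,q,r] = [q,r] − [p,r] + [p,q]. For instance
  ∂[v_5,v_8,v_9] = [v_8,v_9] − [v_5,v_9] + [v_5,v_8],
  ∂[v_1,v_5,v_9] = [v_5,v_9] − [v_1,v_9] + [v_1,v_5].
The resulting 19×9 matrix has rank 8, and its Smith normal form has invariant factors (1,1,1,1,1,1,1,1).

The boundary map ∂_3: C_3 → C_2 sends each 3-simplex σ to the alternating sum Σ_i (−1)^i (σ with its i-th vertex removed). For instance
  ∂[v_1,v_4,v_5,v_9] = [v_4,v_5,v_9] − [v_1,v_5,v_9] + [v_1,v_4,v_9] − [v_1,v_4,v_5].
This gives a 9×1 integer matrix of rank 1; reducing to Smith normal form yields diagonal entries (1).

Reading off H_k = ker ∂_k / im ∂_{k+1}:

  H_0: rank C_0 − rank ∂_1 = 10 − 9 = 1, and the invariant factors of ∂_1 are all 1, so H_0 ≅ Z.
  H_1: rank ker ∂_1 − rank ∂_2 = (19 − 9) − 8 = 2, and the invariant factors of ∂_2 are all 1, so H_1 ≅ Z^2.
  H_2: rank ker ∂_2 − rank ∂_3 = (9 − 8) − 1 = 0, and the invariant factors of ∂_3 are all 1, so H_2 ≅ 0.
  H_3: rank ker ∂_3 − rank ∂_4 = (1 − 1) − 0 = 0, and there is no ∂_4, so H_3 ≅ 0.

As a check, the Euler characteristic is 10 − 19 + 9 − 1 = -1, which agrees with 1 − 2 + 0 − 0 = -1.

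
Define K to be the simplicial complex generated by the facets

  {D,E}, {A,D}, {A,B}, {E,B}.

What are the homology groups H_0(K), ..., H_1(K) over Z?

Order the vertices as A < B < D < E. Listing each simplex with vertices in this order, K has dimension 1 with simplices:

  0-simplices (4): A, B, D, E
  1-simplices (4): AB, AD, BE, DE

giving chain groups C_0 ≅ Z^4, C_1 ≅ Z^4.

∂_1: C_1 → C_0 is given by ∂[p,q] = [q] − [p]. For instance
  ∂DE = E − D.
This gives a 4×4 integer matrix of rank 3; reducing to Smith normal form yields diagonal entries (1,1,1).

From H_k ≅ ker(∂_k) / im(∂_{k+1}) we obtain:

  H_0: rank C_0 − rank ∂_1 = 4 − 3 = 1, and the invariant factors of ∂_1 are all 1, so H_0 ≅ Z.
  H_1: rank ker ∂_1 − rank ∂_2 = (4 − 3) − 0 = 1, and there is no ∂_2, so H_1 ≅ Z.

H_0 ≅ Z,  H_1 ≅ Z.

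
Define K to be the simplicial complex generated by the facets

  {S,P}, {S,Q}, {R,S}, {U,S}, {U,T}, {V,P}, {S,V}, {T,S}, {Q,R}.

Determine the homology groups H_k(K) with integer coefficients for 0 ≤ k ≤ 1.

H_0 ≅ Z,  H_1 ≅ Z^3.

We work with the vertex ordering P < Q < R < S < T < U < V. The simplices of K, each written with vertices in increasing order, are:

  0-simplices (7): P, Q, R, S, T, U, V
  1-simplices (9): PS, PV, QR, QS, RS, ST, SU, SV, TU

Hence C_0 ≅ Z^7, C_1 ≅ Z^9.

The boundary map ∂_1: C_1 → C_0 sends each edge [p,q] (with p < q) to q − p.
As a 7×9 matrix over Z this has rank 6, with invariant factors (1,1,1,1,1,1).

From H_k ≅ ker(∂_k) / im(∂_{k+1}) we obtain:

  H_0: rank C_0 − rank ∂_1 = 7 − 6 = 1, and the invariant factors of ∂_1 are all 1, so H_0 = Z.
  H_1: rank ker ∂_1 − rank ∂_2 = (9 − 6) − 0 = 3, and there is no ∂_2, so H_1 = Z^3.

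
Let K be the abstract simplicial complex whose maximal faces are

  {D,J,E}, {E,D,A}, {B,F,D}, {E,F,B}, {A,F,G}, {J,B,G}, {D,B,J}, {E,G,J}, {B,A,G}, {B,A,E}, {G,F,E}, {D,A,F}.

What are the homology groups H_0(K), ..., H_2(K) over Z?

H_0 = Z,  H_1 = Z_2,  H_2 = 0.

We work with the vertex ordering A < B < D < E < F < G < J. The simplices of K, each written with vertices in increasing order, are:

  0-simplices (7): A, B, D, E, F, G, J
  1-simplices (18): AB, AD, AE, AF, AG, BD, BE, BF, BG, BJ, DE, DF, DJ, EF, EG, EJ, FG, GJ
  2-simplices (12): ABE, ABG, ADE, ADF, AFG, BDF, BDJ, BEF, BGJ, DEJ, EFG, EGJ

Hence C_0 ≅ Z^7, C_1 ≅ Z^18, C_2 ≅ Z^12.

∂_1: C_1 → C_0 sends each edge [p,q] (with p < q) to q − p. For instance
  ∂DF = F − D.
As a 7×18 matrix over Z this has rank 6, with invariant factors (1,1,1,1,1,1).

The boundary map ∂_2: C_2 → C_1 maps a triangle to the signed sum of its edges. For instance
  ∂EFG = FG − EG + EF,
  ∂BDF = DF − BF + BD.
As a 18×12 matrix over Z this has rank 12, with invariant factors (1,1,1,1,1,1,1,1,1,1,1,2).

Reading off H_k = ker ∂_k / im ∂_{k+1}:

  H_0: rank C_0 − rank ∂_1 = 7 − 6 = 1, and the invariant factors of ∂_1 are all 1, so H_0 ≅ Z.
  H_1: rank ker ∂_1 − rank ∂_2 = (18 − 6) − 12 = 0, and ∂_2 has invariant factor 2 > 1, so H_1 ≅ Z_2.
  H_2: rank ker ∂_2 − rank ∂_3 = (12 − 12) − 0 = 0, and there is no ∂_3, so H_2 ≅ 0.

As a check, the Euler characteristic is 7 − 18 + 12 = 1, which agrees with 1 − 0 + 0 = 1.
(K is a triangulation of the real projective plane RP^2.)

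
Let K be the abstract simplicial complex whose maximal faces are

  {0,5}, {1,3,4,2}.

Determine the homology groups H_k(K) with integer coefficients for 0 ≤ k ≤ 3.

H_0 = Z^2,  H_1 = 0,  H_2 = 0,  H_3 = 0.

Order the vertices as 0 < 1 < 2 < 3 < 4 < 5. Listing each simplex with vertices in this order, K has dimension 3 with simplices:

  0-simplices (6): [0], [1], [2], [3], [4], [5]
  1-simplices (7): [0,5], [1,2], [1,3], [1,4], [2,3], [2,4], [3,4]
  2-simplices (4): [1,2,3], [1,2,4], [1,3,4], [2,3,4]
  3-simplices (1): [1,2,3,4]

so the chain groups are C_0 ≅ Z^6, C_1 ≅ Z^7, C_2 ≅ Z^4, C_3 ≅ Z^1.

Boundary ∂_1: C_1 → C_0 is given by ∂[p,q] = [q] − [p].
As a 6×7 matrix over Z this has rank 4, with invariant factors (1,1,1,1).

∂_2: C_2 → C_1 acts by ∂[p,q,r] = [q,r] − [p,r] + [p,q]. For instance
  ∂[1,2,3] = [2,3] − [1,3] + [1,2],
  ∂[1,3,4] = [3,4] − [1,4] + [1,3].
The resulting 7×4 matrix has rank 3, and its Smith normal form has invariant factors (1,1,1).

∂_3: C_3 → C_2 sends each 3-simplex σ to the alternating sum Σ_i (−1)^i (σ with its i-th vertex removed). For instance
  ∂[1,2,3,4] = [2,3,4] − [1,3,4] + [1,2,4] − [1,2,3].
The resulting 4×1 matrix has rank 1, and its Smith normal form has invariant factors (1).

From H_k ≅ ker(∂_k) / im(∂_{k+1}) we obtain:

  H_0: rank C_0 − rank ∂_1 = 6 − 4 = 2, and the invariant factors of ∂_1 are all 1, so H_0 = Z^2.
  H_1: rank ker ∂_1 − rank ∂_2 = (7 − 4) − 3 = 0, and the invariant factors of ∂_2 are all 1, so H_1 = 0.
  H_2: rank ker ∂_2 − rank ∂_3 = (4 − 3) − 1 = 0, and the invariant factors of ∂_3 are all 1, so H_2 = 0.
  H_3: rank ker ∂_3 − rank ∂_4 = (1 − 1) − 0 = 0, and there is no ∂_4, so H_3 = 0.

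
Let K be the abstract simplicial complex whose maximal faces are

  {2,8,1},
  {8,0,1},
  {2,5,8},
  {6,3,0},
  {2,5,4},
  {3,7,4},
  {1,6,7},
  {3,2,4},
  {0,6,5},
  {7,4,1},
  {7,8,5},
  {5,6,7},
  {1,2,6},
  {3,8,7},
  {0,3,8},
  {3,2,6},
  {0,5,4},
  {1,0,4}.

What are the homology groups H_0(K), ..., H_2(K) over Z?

H_0 ≅ Z,  H_1 ≅ Z^2,  H_2 ≅ Z.

Fix the vertex order 0 < 1 < 2 < 3 < 4 < 5 < 6 < 7 < 8 and write every simplex with vertices in increasing order. Then dim K = 2 and the simplices of K are:

  0-simplices (9): [0], [1], [2], [3], [4], [5], [6], [7], [8]
  1-simplices (27): (27 of them)
  2-simplices (18): [0,1,4], [0,1,8], [0,3,6], [0,3,8], [0,4,5], [0,5,6], [1,2,6], [1,2,8], [1,4,7], [1,6,7], [2,3,4], [2,3,6], [2,4,5], [2,5,8], [3,4,7], [3,7,8], [5,6,7], [5,7,8]

giving chain groups C_0 ≅ Z^9, C_1 ≅ Z^27, C_2 ≅ Z^18.

Boundary ∂_1: C_1 → C_0 maps an edge to its endpoints' difference, ∂[p,q] = q − p.
The 9×27 boundary matrix has rank 8 and Smith normal form diag(1,1,1,1,1,1,1,1).

∂_2: C_2 → C_1 maps a triangle to the signed sum of its edges. For instance
  ∂[2,4,5] = [4,5] − [2,5] + [2,4],
  ∂[0,5,6] = [5,6] − [0,6] + [0,5].
The resulting 27×18 matrix has rank 17, and its Smith normal form has invariant factors (1,1,1,1,1,1,1,1,1,1,1,1,1,1,1,1,1).

From H_k ≅ ker(∂_k) / im(∂_{k+1}) we obtain:

  H_0: rank C_0 − rank ∂_1 = 9 − 8 = 1, and the invariant factors of ∂_1 are all 1, so H_0 = Z.
  H_1: rank ker ∂_1 − rank ∂_2 = (27 − 8) − 17 = 2, and the invariant factors of ∂_2 are all 1, so H_1 = Z^2.
  H_2: rank ker ∂_2 − rank ∂_3 = (18 − 17) − 0 = 1, and there is no ∂_3, so H_2 = Z.

(K is a triangulation of the torus T^2.)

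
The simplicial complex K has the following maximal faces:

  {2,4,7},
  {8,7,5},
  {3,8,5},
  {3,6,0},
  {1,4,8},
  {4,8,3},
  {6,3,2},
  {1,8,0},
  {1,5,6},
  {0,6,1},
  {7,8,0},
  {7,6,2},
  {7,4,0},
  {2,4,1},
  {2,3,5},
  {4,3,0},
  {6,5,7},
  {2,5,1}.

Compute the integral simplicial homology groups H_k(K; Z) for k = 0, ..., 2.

We work with the vertex ordering 0 < 1 < 2 < 3 < 4 < 5 < 6 < 7 < 8. The simplices of K, each written with vertices in increasing order, are:

  0-simplices (9): [0], [1], [2], [3], [4], [5], [6], [7], [8]
  1-simplices (27): (27 of them)
  2-simplices (18): [0,1,6], [0,1,8], [0,3,4], [0,3,6], [0,4,7], [0,7,8], [1,2,4], [1,2,5], [1,4,8], [1,5,6], [2,3,5], [2,3,6], [2,4,7], [2,6,7], [3,4,8], [3,5,8], [5,6,7], [5,7,8]

Hence C_0 ≅ Z^9, C_1 ≅ Z^27, C_2 ≅ Z^18.

∂_1: C_1 → C_0 maps an edge to its endpoints' difference, ∂[p,q] = q − p.
As a 9×27 matrix over Z this has rank 8, with invariant factors (1,1,1,1,1,1,1,1).

Boundary ∂_2: C_2 → C_1 maps a triangle to the signed sum of its edges. For instance
  ∂[3,5,8] = [5,8] − [3,8] + [3,5],
  ∂[3,4,8] = [4,8] − [3,8] + [3,4].
The 27×18 boundary matrix has rank 18 and Smith normal form diag(1,1,1,1,1,1,1,1,1,1,1,1,1,1,1,1,1,2).

Reading off H_k = ker ∂_k / im ∂_{k+1}:

  H_0: rank C_0 − rank ∂_1 = 9 − 8 = 1, and the invariant factors of ∂_1 are all 1, so H_0 = Z.
  H_1: rank ker ∂_1 − rank ∂_2 = (27 − 8) − 18 = 1, and ∂_2 has invariant factor 2 > 1, so H_1 = Z × Z/2.
  H_2: rank ker ∂_2 − rank ∂_3 = (18 − 18) − 0 = 0, and there is no ∂_3, so H_2 = 0.

H_0 ≅ Z,  H_1 ≅ Z × Z/2,  H_2 = 0.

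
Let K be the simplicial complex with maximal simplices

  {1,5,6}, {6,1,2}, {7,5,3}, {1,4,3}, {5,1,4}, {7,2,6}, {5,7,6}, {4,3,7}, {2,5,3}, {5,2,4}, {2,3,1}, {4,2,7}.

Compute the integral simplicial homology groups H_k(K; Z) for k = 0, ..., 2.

Fix the vertex order 1 < 2 < 3 < 4 < 5 < 6 < 7 and write every simplex with vertices in increasing order. Then dim K = 2 and the simplices of K are:

  0-simplices (7): [1], [2], [3], [4], [5], [6], [7]
  1-simplices (18): [1,2], [1,3], [1,4], [1,5], [1,6], [2,3], [2,4], [2,5], [2,6], [2,7], [3,4], [3,5], [3,7], [4,5], [4,7], [5,6], [5,7], [6,7]
  2-simplices (12): [1,2,3], [1,2,6], [1,3,4], [1,4,5], [1,5,6], [2,3,5], [2,4,5], [2,4,7], [2,6,7], [3,4,7], [3,5,7], [5,6,7]

so the chain groups are C_0 ≅ Z^7, C_1 ≅ Z^18, C_2 ≅ Z^12.

∂_1: C_1 → C_0 maps an edge to its endpoints' difference, ∂[p,q] = q − p. For instance
  ∂[5,6] = [6] − [5].
This gives a 7×18 integer matrix of rank 6; reducing to Smith normal form yields diagonal entries (1,1,1,1,1,1).

The boundary map ∂_2: C_2 → C_1 maps a triangle to the signed sum of its edges. For instance
  ∂[5,6,7] = [6,7] − [5,7] + [5,6],
  ∂[1,3,4] = [3,4] − [1,4] + [1,3].
The 18×12 boundary matrix has rank 12 and Smith normal form diag(1,1,1,1,1,1,1,1,1,1,1,2).

Computing H_k = (kernel of ∂_k) / (image of ∂_{k+1}):

  H_0: rank C_0 − rank ∂_1 = 7 − 6 = 1, and the invariant factors of ∂_1 are all 1, so H_0 = Z.
  H_1: rank ker ∂_1 − rank ∂_2 = (18 − 6) − 12 = 0, and ∂_2 has invariant factor 2 > 1, so H_1 = Z/2Z.
  H_2: rank ker ∂_2 − rank ∂_3 = (12 − 12) − 0 = 0, and there is no ∂_3, so H_2 = 0.

H_0 ≅ Z,  H_1 ≅ Z/2Z,  H_2 = 0.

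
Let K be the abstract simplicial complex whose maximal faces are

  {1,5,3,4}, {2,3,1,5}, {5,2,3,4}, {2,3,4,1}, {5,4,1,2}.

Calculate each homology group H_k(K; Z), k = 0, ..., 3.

Fix the vertex order 1 < 2 < 3 < 4 < 5 and write every simplex with vertices in increasing order. Then dim K = 3 and the simplices of K are:

  0-simplices (5): [1], [2], [3], [4], [5]
  1-simplices (10): [1,2], [1,3], [1,4], [1,5], [2,3], [2,4], [2,5], [3,4], [3,5], [4,5]
  2-simplices (10): [1,2,3], [1,2,4], [1,2,5], [1,3,4], [1,3,5], [1,4,5], [2,3,4], [2,3,5], [2,4,5], [3,4,5]
  3-simplices (5): [1,2,3,4], [1,2,3,5], [1,2,4,5], [1,3,4,5], [2,3,4,5]

Hence C_0 ≅ Z^5, C_1 ≅ Z^10, C_2 ≅ Z^10, C_3 ≅ Z^5.

The boundary map ∂_1: C_1 → C_0 is given by ∂[p,q] = [q] − [p].
This gives a 5×10 integer matrix of rank 4; reducing to Smith normal form yields diagonal entries (1,1,1,1).

Boundary ∂_2: C_2 → C_1 maps a triangle to the signed sum of its edges. For instance
  ∂[3,4,5] = [4,5] − [3,5] + [3,4],
  ∂[1,3,4] = [3,4] − [1,4] + [1,3].
The 10×10 boundary matrix has rank 6 and Smith normal form diag(1,1,1,1,1,1).

∂_3: C_3 → C_2 sends each 3-simplex σ to the alternating sum Σ_i (−1)^i (σ with its i-th vertex removed). For instance
  ∂[1,2,4,5] = [2,4,5] − [1,4,5] + [1,2,5] − [1,2,4],
  ∂[2,3,4,5] = [3,4,5] − [2,4,5] + [2,3,5] − [2,3,4].
As a 10×5 matrix over Z this has rank 4, with invariant factors (1,1,1,1).

From H_k ≅ ker(∂_k) / im(∂_{k+1}) we obtain:

  H_0: rank C_0 − rank ∂_1 = 5 − 4 = 1, and the invariant factors of ∂_1 are all 1, so H_0 = Z.
  H_1: rank ker ∂_1 − rank ∂_2 = (10 − 4) − 6 = 0, and the invariant factors of ∂_2 are all 1, so H_1 = 0.
  H_2: rank ker ∂_2 − rank ∂_3 = (10 − 6) − 4 = 0, and the invariant factors of ∂_3 are all 1, so H_2 = 0.
  H_3: rank ker ∂_3 − rank ∂_4 = (5 − 4) − 0 = 1, and there is no ∂_4, so H_3 = Z.

As a check, the Euler characteristic is 5 − 10 + 10 − 5 = 0, which agrees with 1 − 0 + 0 − 1 = 0.

H_0 ≅ Z,  H_1 = 0,  H_2 = 0,  H_3 ≅ Z.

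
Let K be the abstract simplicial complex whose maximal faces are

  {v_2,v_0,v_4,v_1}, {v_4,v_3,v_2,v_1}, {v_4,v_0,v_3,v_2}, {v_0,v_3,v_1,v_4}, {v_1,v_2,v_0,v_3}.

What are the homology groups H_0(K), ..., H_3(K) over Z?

We work with the vertex ordering v_0 < v_1 < v_2 < v_3 < v_4. The simplices of K, each written with vertices in increasing order, are:

  0-simplices (5): [v_0], [v_1], [v_2], [v_3], [v_4]
  1-simplices (10): [v_0,v_1], [v_0,v_2], [v_0,v_3], [v_0,v_4], [v_1,v_2], [v_1,v_3], [v_1,v_4], [v_2,v_3], [v_2,v_4], [v_3,v_4]
  2-simplices (10): [v_0,v_1,v_2], [v_0,v_1,v_3], [v_0,v_1,v_4], [v_0,v_2,v_3], [v_0,v_2,v_4], [v_0,v_3,v_4], [v_1,v_2,v_3], [v_1,v_2,v_4], [v_1,v_3,v_4], [v_2,v_3,v_4]
  3-simplices (5): [v_0,v_1,v_2,v_3], [v_0,v_1,v_2,v_4], [v_0,v_1,v_3,v_4], [v_0,v_2,v_3,v_4], [v_1,v_2,v_3,v_4]

giving chain groups C_0 ≅ Z^5, C_1 ≅ Z^10, C_2 ≅ Z^10, C_3 ≅ Z^5.

Boundary ∂_1: C_1 → C_0 maps an edge to its endpoints' difference, ∂[p,q] = q − p. For instance
  ∂[v_2,v_3] = [v_3] − [v_2].
As a 5×10 matrix over Z this has rank 4, with invariant factors (1,1,1,1).

Boundary ∂_2: C_2 → C_1 maps a triangle to the signed sum of its edges. For instance
  ∂[v_0,v_1,v_4] = [v_1,v_4] − [v_0,v_4] + [v_0,v_1],
  ∂[v_1,v_3,v_4] = [v_3,v_4] − [v_1,v_4] + [v_1,v_3].
As a 10×10 matrix over Z this has rank 6, with invariant factors (1,1,1,1,1,1).

Boundary ∂_3: C_3 → C_2 sends each 3-simplex σ to the alternating sum Σ_i (−1)^i (σ with its i-th vertex removed). For instance
  ∂[v_0,v_1,v_2,v_4] = [v_1,v_2,v_4] − [v_0,v_2,v_4] + [v_0,v_1,v_4] − [v_0,v_1,v_2],
  ∂[v_1,v_2,v_3,v_4] = [v_2,v_3,v_4] − [v_1,v_3,v_4] + [v_1,v_2,v_4] − [v_1,v_2,v_3].
The 10×5 boundary matrix has rank 4 and Smith normal form diag(1,1,1,1).

Computing H_k = (kernel of ∂_k) / (image of ∂_{k+1}):

  H_0: rank C_0 − rank ∂_1 = 5 − 4 = 1, and the invariant factors of ∂_1 are all 1, so H_0 = Z.
  H_1: rank ker ∂_1 − rank ∂_2 = (10 − 4) − 6 = 0, and the invariant factors of ∂_2 are all 1, so H_1 = 0.
  H_2: rank ker ∂_2 − rank ∂_3 = (10 − 6) − 4 = 0, and the invariant factors of ∂_3 are all 1, so H_2 = 0.
  H_3: rank ker ∂_3 − rank ∂_4 = (5 − 4) − 0 = 1, and there is no ∂_4, so H_3 = Z.

(K is a triangulation of the 3-sphere S^3.)

H_0 ≅ Z,  H_1 = 0,  H_2 = 0,  H_3 ≅ Z.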